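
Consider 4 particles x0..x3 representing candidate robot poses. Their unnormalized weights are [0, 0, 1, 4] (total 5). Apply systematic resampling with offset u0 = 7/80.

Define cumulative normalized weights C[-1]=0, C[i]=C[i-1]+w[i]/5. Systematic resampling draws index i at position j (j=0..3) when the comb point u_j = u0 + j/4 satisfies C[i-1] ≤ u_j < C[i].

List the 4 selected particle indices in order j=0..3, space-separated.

C = [0, 0, 1/5, 1]
j=0: u_0=7/80 ∈ [0, 1/5) → index 2
j=1: u_1=27/80 ∈ [1/5, 1) → index 3
j=2: u_2=47/80 ∈ [1/5, 1) → index 3
j=3: u_3=67/80 ∈ [1/5, 1) → index 3

2 3 3 3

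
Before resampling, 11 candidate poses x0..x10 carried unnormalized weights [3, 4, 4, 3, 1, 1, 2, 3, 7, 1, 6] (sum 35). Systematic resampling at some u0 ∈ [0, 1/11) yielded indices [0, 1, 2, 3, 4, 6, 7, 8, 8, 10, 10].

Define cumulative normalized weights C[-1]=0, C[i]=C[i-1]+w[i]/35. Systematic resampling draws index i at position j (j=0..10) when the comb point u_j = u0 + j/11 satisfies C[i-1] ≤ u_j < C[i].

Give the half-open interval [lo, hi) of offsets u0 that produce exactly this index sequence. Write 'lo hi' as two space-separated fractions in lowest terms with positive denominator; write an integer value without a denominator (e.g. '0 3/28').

C = [3/35, 1/5, 11/35, 2/5, 3/7, 16/35, 18/35, 3/5, 4/5, 29/35, 1]
j=0 picked index 0: u0 ∈ [0, 3/35)
j=1 picked index 1: u0 ∈ [-2/385, 6/55)
j=2 picked index 2: u0 ∈ [1/55, 51/385)
j=3 picked index 3: u0 ∈ [16/385, 7/55)
j=4 picked index 4: u0 ∈ [2/55, 5/77)
j=5 picked index 6: u0 ∈ [1/385, 23/385)
j=6 picked index 7: u0 ∈ [-12/385, 3/55)
j=7 picked index 8: u0 ∈ [-2/55, 9/55)
j=8 picked index 8: u0 ∈ [-7/55, 4/55)
j=9 picked index 10: u0 ∈ [4/385, 2/11)
j=10 picked index 10: u0 ∈ [-31/385, 1/11)
intersection: [16/385, 3/55)

16/385 3/55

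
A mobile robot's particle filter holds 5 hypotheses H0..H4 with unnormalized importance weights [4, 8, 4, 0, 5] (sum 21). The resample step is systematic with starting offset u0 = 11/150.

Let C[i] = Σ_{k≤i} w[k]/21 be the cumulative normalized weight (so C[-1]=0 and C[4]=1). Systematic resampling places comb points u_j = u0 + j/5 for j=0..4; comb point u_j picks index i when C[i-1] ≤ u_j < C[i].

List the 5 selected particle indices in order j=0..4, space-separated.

C = [4/21, 4/7, 16/21, 16/21, 1]
j=0: u_0=11/150 ∈ [0, 4/21) → index 0
j=1: u_1=41/150 ∈ [4/21, 4/7) → index 1
j=2: u_2=71/150 ∈ [4/21, 4/7) → index 1
j=3: u_3=101/150 ∈ [4/7, 16/21) → index 2
j=4: u_4=131/150 ∈ [16/21, 1) → index 4

0 1 1 2 4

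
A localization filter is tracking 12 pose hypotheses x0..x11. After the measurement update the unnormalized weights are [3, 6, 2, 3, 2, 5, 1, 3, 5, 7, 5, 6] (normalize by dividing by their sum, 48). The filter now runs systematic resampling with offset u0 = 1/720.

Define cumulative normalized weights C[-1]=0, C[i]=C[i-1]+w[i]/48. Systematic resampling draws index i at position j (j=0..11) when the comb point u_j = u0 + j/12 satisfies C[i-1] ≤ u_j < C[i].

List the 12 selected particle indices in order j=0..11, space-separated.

C = [1/16, 3/16, 11/48, 7/24, 1/3, 7/16, 11/24, 25/48, 5/8, 37/48, 7/8, 1]
j=0: u_0=1/720 ∈ [0, 1/16) → index 0
j=1: u_1=61/720 ∈ [1/16, 3/16) → index 1
j=2: u_2=121/720 ∈ [1/16, 3/16) → index 1
j=3: u_3=181/720 ∈ [11/48, 7/24) → index 3
j=4: u_4=241/720 ∈ [1/3, 7/16) → index 5
j=5: u_5=301/720 ∈ [1/3, 7/16) → index 5
j=6: u_6=361/720 ∈ [11/24, 25/48) → index 7
j=7: u_7=421/720 ∈ [25/48, 5/8) → index 8
j=8: u_8=481/720 ∈ [5/8, 37/48) → index 9
j=9: u_9=541/720 ∈ [5/8, 37/48) → index 9
j=10: u_10=601/720 ∈ [37/48, 7/8) → index 10
j=11: u_11=661/720 ∈ [7/8, 1) → index 11

0 1 1 3 5 5 7 8 9 9 10 11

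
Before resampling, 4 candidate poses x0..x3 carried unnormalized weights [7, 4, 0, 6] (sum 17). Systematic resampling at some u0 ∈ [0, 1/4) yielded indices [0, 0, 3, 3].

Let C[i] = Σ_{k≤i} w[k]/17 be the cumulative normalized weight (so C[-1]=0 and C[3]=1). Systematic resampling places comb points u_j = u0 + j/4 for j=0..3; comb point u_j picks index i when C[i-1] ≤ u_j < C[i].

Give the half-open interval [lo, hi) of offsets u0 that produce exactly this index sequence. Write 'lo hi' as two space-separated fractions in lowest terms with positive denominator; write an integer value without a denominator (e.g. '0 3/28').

C = [7/17, 11/17, 11/17, 1]
j=0 picked index 0: u0 ∈ [0, 7/17)
j=1 picked index 0: u0 ∈ [-1/4, 11/68)
j=2 picked index 3: u0 ∈ [5/34, 1/2)
j=3 picked index 3: u0 ∈ [-7/68, 1/4)
intersection: [5/34, 11/68)

5/34 11/68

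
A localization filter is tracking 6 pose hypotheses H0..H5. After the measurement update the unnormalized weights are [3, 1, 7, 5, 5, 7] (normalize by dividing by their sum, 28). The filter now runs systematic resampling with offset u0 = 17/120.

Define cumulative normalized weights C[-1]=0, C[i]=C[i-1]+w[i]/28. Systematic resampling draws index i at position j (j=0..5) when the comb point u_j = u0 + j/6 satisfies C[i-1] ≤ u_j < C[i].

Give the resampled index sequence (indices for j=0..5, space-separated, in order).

C = [3/28, 1/7, 11/28, 4/7, 3/4, 1]
j=0: u_0=17/120 ∈ [3/28, 1/7) → index 1
j=1: u_1=37/120 ∈ [1/7, 11/28) → index 2
j=2: u_2=19/40 ∈ [11/28, 4/7) → index 3
j=3: u_3=77/120 ∈ [4/7, 3/4) → index 4
j=4: u_4=97/120 ∈ [3/4, 1) → index 5
j=5: u_5=39/40 ∈ [3/4, 1) → index 5

1 2 3 4 5 5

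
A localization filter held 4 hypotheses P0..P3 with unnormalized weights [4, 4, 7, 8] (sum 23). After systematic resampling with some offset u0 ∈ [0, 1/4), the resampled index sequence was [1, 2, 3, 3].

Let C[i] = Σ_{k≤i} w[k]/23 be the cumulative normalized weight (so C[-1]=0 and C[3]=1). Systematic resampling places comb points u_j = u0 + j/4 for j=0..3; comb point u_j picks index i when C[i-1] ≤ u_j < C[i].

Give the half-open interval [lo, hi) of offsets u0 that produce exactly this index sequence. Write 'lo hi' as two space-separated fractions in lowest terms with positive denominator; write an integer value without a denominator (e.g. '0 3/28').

C = [4/23, 8/23, 15/23, 1]
j=0 picked index 1: u0 ∈ [4/23, 8/23)
j=1 picked index 2: u0 ∈ [9/92, 37/92)
j=2 picked index 3: u0 ∈ [7/46, 1/2)
j=3 picked index 3: u0 ∈ [-9/92, 1/4)
intersection: [4/23, 1/4)

4/23 1/4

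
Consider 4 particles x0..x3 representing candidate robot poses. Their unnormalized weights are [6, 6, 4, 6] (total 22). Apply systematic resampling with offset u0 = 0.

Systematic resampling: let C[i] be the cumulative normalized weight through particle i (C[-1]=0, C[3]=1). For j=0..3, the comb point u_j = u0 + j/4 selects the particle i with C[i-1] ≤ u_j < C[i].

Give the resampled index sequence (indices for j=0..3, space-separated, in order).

0 0 1 3

C = [3/11, 6/11, 8/11, 1]
j=0: u_0=0 ∈ [0, 3/11) → index 0
j=1: u_1=1/4 ∈ [0, 3/11) → index 0
j=2: u_2=1/2 ∈ [3/11, 6/11) → index 1
j=3: u_3=3/4 ∈ [8/11, 1) → index 3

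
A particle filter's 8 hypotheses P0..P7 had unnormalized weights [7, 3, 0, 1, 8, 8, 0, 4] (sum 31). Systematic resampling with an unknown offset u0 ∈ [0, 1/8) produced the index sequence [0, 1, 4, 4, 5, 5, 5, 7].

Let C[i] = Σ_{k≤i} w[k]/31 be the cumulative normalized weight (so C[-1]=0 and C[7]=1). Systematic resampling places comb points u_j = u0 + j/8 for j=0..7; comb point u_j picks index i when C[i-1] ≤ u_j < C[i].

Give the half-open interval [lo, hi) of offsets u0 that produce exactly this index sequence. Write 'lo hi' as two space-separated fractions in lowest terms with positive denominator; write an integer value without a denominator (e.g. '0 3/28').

7/62 15/124

C = [7/31, 10/31, 10/31, 11/31, 19/31, 27/31, 27/31, 1]
j=0 picked index 0: u0 ∈ [0, 7/31)
j=1 picked index 1: u0 ∈ [25/248, 49/248)
j=2 picked index 4: u0 ∈ [13/124, 45/124)
j=3 picked index 4: u0 ∈ [-5/248, 59/248)
j=4 picked index 5: u0 ∈ [7/62, 23/62)
j=5 picked index 5: u0 ∈ [-3/248, 61/248)
j=6 picked index 5: u0 ∈ [-17/124, 15/124)
j=7 picked index 7: u0 ∈ [-1/248, 1/8)
intersection: [7/62, 15/124)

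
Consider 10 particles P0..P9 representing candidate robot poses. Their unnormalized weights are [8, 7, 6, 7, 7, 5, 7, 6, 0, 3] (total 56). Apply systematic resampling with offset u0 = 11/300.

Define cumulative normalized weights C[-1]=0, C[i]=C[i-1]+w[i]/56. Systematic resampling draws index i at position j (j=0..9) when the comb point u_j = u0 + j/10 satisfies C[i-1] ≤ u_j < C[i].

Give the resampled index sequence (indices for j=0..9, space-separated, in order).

C = [1/7, 15/56, 3/8, 1/2, 5/8, 5/7, 47/56, 53/56, 53/56, 1]
j=0: u_0=11/300 ∈ [0, 1/7) → index 0
j=1: u_1=41/300 ∈ [0, 1/7) → index 0
j=2: u_2=71/300 ∈ [1/7, 15/56) → index 1
j=3: u_3=101/300 ∈ [15/56, 3/8) → index 2
j=4: u_4=131/300 ∈ [3/8, 1/2) → index 3
j=5: u_5=161/300 ∈ [1/2, 5/8) → index 4
j=6: u_6=191/300 ∈ [5/8, 5/7) → index 5
j=7: u_7=221/300 ∈ [5/7, 47/56) → index 6
j=8: u_8=251/300 ∈ [5/7, 47/56) → index 6
j=9: u_9=281/300 ∈ [47/56, 53/56) → index 7

0 0 1 2 3 4 5 6 6 7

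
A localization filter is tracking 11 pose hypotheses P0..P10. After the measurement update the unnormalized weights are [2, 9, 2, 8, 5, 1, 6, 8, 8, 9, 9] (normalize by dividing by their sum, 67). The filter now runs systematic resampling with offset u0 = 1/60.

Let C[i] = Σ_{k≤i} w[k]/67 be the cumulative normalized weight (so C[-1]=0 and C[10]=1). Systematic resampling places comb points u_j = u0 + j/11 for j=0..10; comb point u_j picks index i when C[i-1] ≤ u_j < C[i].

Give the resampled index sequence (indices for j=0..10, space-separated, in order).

C = [2/67, 11/67, 13/67, 21/67, 26/67, 27/67, 33/67, 41/67, 49/67, 58/67, 1]
j=0: u_0=1/60 ∈ [0, 2/67) → index 0
j=1: u_1=71/660 ∈ [2/67, 11/67) → index 1
j=2: u_2=131/660 ∈ [13/67, 21/67) → index 3
j=3: u_3=191/660 ∈ [13/67, 21/67) → index 3
j=4: u_4=251/660 ∈ [21/67, 26/67) → index 4
j=5: u_5=311/660 ∈ [27/67, 33/67) → index 6
j=6: u_6=371/660 ∈ [33/67, 41/67) → index 7
j=7: u_7=431/660 ∈ [41/67, 49/67) → index 8
j=8: u_8=491/660 ∈ [49/67, 58/67) → index 9
j=9: u_9=551/660 ∈ [49/67, 58/67) → index 9
j=10: u_10=611/660 ∈ [58/67, 1) → index 10

0 1 3 3 4 6 7 8 9 9 10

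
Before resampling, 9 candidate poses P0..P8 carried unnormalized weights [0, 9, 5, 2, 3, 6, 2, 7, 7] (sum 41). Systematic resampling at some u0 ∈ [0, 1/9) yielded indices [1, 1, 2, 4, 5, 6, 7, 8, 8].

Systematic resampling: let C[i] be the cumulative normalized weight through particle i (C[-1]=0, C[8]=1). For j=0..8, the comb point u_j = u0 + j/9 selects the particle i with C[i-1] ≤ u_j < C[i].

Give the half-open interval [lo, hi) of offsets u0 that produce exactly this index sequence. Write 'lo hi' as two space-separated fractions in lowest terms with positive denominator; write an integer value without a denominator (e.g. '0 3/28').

7/123 38/369

C = [0, 9/41, 14/41, 16/41, 19/41, 25/41, 27/41, 34/41, 1]
j=0 picked index 1: u0 ∈ [0, 9/41)
j=1 picked index 1: u0 ∈ [-1/9, 40/369)
j=2 picked index 2: u0 ∈ [-1/369, 44/369)
j=3 picked index 4: u0 ∈ [7/123, 16/123)
j=4 picked index 5: u0 ∈ [7/369, 61/369)
j=5 picked index 6: u0 ∈ [20/369, 38/369)
j=6 picked index 7: u0 ∈ [-1/123, 20/123)
j=7 picked index 8: u0 ∈ [19/369, 2/9)
j=8 picked index 8: u0 ∈ [-22/369, 1/9)
intersection: [7/123, 38/369)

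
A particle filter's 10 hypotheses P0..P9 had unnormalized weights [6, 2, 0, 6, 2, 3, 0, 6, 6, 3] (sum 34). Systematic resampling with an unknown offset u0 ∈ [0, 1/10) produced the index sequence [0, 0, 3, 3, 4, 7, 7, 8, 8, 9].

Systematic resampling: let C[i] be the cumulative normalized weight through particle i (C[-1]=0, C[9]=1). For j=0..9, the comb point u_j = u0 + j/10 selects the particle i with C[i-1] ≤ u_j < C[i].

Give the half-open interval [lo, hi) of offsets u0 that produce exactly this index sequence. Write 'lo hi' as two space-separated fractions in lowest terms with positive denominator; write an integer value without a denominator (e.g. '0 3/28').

C = [3/17, 4/17, 4/17, 7/17, 8/17, 19/34, 19/34, 25/34, 31/34, 1]
j=0 picked index 0: u0 ∈ [0, 3/17)
j=1 picked index 0: u0 ∈ [-1/10, 13/170)
j=2 picked index 3: u0 ∈ [3/85, 18/85)
j=3 picked index 3: u0 ∈ [-11/170, 19/170)
j=4 picked index 4: u0 ∈ [1/85, 6/85)
j=5 picked index 7: u0 ∈ [1/17, 4/17)
j=6 picked index 7: u0 ∈ [-7/170, 23/170)
j=7 picked index 8: u0 ∈ [3/85, 18/85)
j=8 picked index 8: u0 ∈ [-11/170, 19/170)
j=9 picked index 9: u0 ∈ [1/85, 1/10)
intersection: [1/17, 6/85)

1/17 6/85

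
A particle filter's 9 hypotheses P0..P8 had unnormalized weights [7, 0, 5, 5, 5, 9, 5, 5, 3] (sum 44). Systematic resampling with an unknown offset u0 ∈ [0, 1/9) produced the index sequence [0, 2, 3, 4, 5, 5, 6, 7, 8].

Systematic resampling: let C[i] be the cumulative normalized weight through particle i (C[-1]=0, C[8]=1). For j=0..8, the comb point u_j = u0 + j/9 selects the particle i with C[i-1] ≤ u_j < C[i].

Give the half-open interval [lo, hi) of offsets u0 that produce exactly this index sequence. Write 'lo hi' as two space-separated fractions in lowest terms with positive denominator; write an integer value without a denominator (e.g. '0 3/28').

C = [7/44, 7/44, 3/11, 17/44, 1/2, 31/44, 9/11, 41/44, 1]
j=0 picked index 0: u0 ∈ [0, 7/44)
j=1 picked index 2: u0 ∈ [19/396, 16/99)
j=2 picked index 3: u0 ∈ [5/99, 65/396)
j=3 picked index 4: u0 ∈ [7/132, 1/6)
j=4 picked index 5: u0 ∈ [1/18, 103/396)
j=5 picked index 5: u0 ∈ [-1/18, 59/396)
j=6 picked index 6: u0 ∈ [5/132, 5/33)
j=7 picked index 7: u0 ∈ [4/99, 61/396)
j=8 picked index 8: u0 ∈ [17/396, 1/9)
intersection: [1/18, 1/9)

1/18 1/9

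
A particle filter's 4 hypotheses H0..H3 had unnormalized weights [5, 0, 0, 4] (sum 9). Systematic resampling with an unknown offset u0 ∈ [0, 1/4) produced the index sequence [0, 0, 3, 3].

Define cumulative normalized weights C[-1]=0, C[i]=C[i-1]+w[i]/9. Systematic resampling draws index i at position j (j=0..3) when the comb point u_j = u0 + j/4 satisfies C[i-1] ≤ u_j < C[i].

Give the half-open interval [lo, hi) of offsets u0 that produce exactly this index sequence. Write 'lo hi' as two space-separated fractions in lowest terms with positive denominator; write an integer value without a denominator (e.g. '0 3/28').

C = [5/9, 5/9, 5/9, 1]
j=0 picked index 0: u0 ∈ [0, 5/9)
j=1 picked index 0: u0 ∈ [-1/4, 11/36)
j=2 picked index 3: u0 ∈ [1/18, 1/2)
j=3 picked index 3: u0 ∈ [-7/36, 1/4)
intersection: [1/18, 1/4)

1/18 1/4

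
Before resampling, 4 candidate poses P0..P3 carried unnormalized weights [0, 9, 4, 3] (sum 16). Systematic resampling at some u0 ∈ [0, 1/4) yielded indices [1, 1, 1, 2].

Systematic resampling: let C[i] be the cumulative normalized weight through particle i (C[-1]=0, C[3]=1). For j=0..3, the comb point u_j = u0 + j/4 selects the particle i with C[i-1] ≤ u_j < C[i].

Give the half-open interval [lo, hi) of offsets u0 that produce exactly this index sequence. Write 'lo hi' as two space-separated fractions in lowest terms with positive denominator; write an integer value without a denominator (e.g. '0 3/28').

C = [0, 9/16, 13/16, 1]
j=0 picked index 1: u0 ∈ [0, 9/16)
j=1 picked index 1: u0 ∈ [-1/4, 5/16)
j=2 picked index 1: u0 ∈ [-1/2, 1/16)
j=3 picked index 2: u0 ∈ [-3/16, 1/16)
intersection: [0, 1/16)

0 1/16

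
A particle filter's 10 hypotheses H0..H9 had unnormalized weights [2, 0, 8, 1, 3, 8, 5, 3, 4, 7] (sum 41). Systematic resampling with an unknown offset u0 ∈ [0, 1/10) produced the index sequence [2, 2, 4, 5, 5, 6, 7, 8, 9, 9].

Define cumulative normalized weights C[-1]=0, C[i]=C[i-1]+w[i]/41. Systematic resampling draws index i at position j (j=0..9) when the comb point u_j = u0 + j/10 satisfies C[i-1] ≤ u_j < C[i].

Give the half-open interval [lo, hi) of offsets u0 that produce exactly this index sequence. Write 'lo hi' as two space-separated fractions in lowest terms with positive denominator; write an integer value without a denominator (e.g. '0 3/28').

14/205 1/10

C = [2/41, 2/41, 10/41, 11/41, 14/41, 22/41, 27/41, 30/41, 34/41, 1]
j=0 picked index 2: u0 ∈ [2/41, 10/41)
j=1 picked index 2: u0 ∈ [-21/410, 59/410)
j=2 picked index 4: u0 ∈ [14/205, 29/205)
j=3 picked index 5: u0 ∈ [17/410, 97/410)
j=4 picked index 5: u0 ∈ [-12/205, 28/205)
j=5 picked index 6: u0 ∈ [3/82, 13/82)
j=6 picked index 7: u0 ∈ [12/205, 27/205)
j=7 picked index 8: u0 ∈ [13/410, 53/410)
j=8 picked index 9: u0 ∈ [6/205, 1/5)
j=9 picked index 9: u0 ∈ [-29/410, 1/10)
intersection: [14/205, 1/10)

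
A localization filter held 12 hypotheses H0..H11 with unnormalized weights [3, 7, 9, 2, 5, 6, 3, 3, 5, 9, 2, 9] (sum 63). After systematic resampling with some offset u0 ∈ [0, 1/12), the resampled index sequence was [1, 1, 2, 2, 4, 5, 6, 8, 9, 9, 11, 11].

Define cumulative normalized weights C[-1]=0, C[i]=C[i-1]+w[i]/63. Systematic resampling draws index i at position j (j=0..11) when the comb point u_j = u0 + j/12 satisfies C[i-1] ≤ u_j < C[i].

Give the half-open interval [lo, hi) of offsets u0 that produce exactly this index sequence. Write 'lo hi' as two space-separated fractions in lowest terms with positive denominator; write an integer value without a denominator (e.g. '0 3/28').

C = [1/21, 10/63, 19/63, 1/3, 26/63, 32/63, 5/9, 38/63, 43/63, 52/63, 6/7, 1]
j=0 picked index 1: u0 ∈ [1/21, 10/63)
j=1 picked index 1: u0 ∈ [-1/28, 19/252)
j=2 picked index 2: u0 ∈ [-1/126, 17/126)
j=3 picked index 2: u0 ∈ [-23/252, 13/252)
j=4 picked index 4: u0 ∈ [0, 5/63)
j=5 picked index 5: u0 ∈ [-1/252, 23/252)
j=6 picked index 6: u0 ∈ [1/126, 1/18)
j=7 picked index 8: u0 ∈ [5/252, 25/252)
j=8 picked index 9: u0 ∈ [1/63, 10/63)
j=9 picked index 9: u0 ∈ [-17/252, 19/252)
j=10 picked index 11: u0 ∈ [1/42, 1/6)
j=11 picked index 11: u0 ∈ [-5/84, 1/12)
intersection: [1/21, 13/252)

1/21 13/252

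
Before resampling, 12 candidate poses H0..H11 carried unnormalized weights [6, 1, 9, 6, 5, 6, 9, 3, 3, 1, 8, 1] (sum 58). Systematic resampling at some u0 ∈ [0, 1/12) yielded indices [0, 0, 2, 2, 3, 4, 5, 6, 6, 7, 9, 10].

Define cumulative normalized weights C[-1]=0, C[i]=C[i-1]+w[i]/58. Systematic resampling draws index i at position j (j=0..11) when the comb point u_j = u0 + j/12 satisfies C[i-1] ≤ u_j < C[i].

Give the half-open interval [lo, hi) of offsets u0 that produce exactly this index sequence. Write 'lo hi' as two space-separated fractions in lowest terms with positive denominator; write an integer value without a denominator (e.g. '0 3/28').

0 1/87

C = [3/29, 7/58, 8/29, 11/29, 27/58, 33/58, 21/29, 45/58, 24/29, 49/58, 57/58, 1]
j=0 picked index 0: u0 ∈ [0, 3/29)
j=1 picked index 0: u0 ∈ [-1/12, 7/348)
j=2 picked index 2: u0 ∈ [-4/87, 19/174)
j=3 picked index 2: u0 ∈ [-15/116, 3/116)
j=4 picked index 3: u0 ∈ [-5/87, 4/87)
j=5 picked index 4: u0 ∈ [-13/348, 17/348)
j=6 picked index 5: u0 ∈ [-1/29, 2/29)
j=7 picked index 6: u0 ∈ [-5/348, 49/348)
j=8 picked index 6: u0 ∈ [-17/174, 5/87)
j=9 picked index 7: u0 ∈ [-3/116, 3/116)
j=10 picked index 9: u0 ∈ [-1/174, 1/87)
j=11 picked index 10: u0 ∈ [-25/348, 23/348)
intersection: [0, 1/87)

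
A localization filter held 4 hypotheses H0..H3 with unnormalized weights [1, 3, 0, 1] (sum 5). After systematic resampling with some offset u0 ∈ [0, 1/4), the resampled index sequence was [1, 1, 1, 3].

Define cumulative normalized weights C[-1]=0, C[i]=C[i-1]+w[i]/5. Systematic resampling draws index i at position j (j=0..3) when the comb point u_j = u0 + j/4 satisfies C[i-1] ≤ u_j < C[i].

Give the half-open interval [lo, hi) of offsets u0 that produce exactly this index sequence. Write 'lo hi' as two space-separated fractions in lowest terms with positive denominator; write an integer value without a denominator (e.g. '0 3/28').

C = [1/5, 4/5, 4/5, 1]
j=0 picked index 1: u0 ∈ [1/5, 4/5)
j=1 picked index 1: u0 ∈ [-1/20, 11/20)
j=2 picked index 1: u0 ∈ [-3/10, 3/10)
j=3 picked index 3: u0 ∈ [1/20, 1/4)
intersection: [1/5, 1/4)

1/5 1/4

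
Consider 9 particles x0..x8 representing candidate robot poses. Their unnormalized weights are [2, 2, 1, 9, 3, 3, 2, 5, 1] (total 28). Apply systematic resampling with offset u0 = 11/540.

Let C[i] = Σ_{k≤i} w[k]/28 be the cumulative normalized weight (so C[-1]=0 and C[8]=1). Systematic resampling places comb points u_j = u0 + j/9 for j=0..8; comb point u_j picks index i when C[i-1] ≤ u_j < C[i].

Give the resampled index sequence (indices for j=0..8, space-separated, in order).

0 1 3 3 3 4 5 7 7

C = [1/14, 1/7, 5/28, 1/2, 17/28, 5/7, 11/14, 27/28, 1]
j=0: u_0=11/540 ∈ [0, 1/14) → index 0
j=1: u_1=71/540 ∈ [1/14, 1/7) → index 1
j=2: u_2=131/540 ∈ [5/28, 1/2) → index 3
j=3: u_3=191/540 ∈ [5/28, 1/2) → index 3
j=4: u_4=251/540 ∈ [5/28, 1/2) → index 3
j=5: u_5=311/540 ∈ [1/2, 17/28) → index 4
j=6: u_6=371/540 ∈ [17/28, 5/7) → index 5
j=7: u_7=431/540 ∈ [11/14, 27/28) → index 7
j=8: u_8=491/540 ∈ [11/14, 27/28) → index 7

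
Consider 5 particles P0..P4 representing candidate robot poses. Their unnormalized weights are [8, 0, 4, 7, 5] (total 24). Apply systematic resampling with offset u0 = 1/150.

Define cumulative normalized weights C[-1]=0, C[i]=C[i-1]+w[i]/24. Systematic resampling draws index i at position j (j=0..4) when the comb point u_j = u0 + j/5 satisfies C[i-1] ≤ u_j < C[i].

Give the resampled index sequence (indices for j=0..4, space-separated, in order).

C = [1/3, 1/3, 1/2, 19/24, 1]
j=0: u_0=1/150 ∈ [0, 1/3) → index 0
j=1: u_1=31/150 ∈ [0, 1/3) → index 0
j=2: u_2=61/150 ∈ [1/3, 1/2) → index 2
j=3: u_3=91/150 ∈ [1/2, 19/24) → index 3
j=4: u_4=121/150 ∈ [19/24, 1) → index 4

0 0 2 3 4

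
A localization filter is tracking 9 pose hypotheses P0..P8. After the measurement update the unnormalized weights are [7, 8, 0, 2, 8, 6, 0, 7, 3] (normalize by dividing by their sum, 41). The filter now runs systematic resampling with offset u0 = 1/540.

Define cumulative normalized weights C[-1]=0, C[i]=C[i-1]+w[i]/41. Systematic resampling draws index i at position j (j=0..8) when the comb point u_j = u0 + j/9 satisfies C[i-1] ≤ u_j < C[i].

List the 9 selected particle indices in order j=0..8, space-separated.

0 0 1 1 4 4 5 7 7

C = [7/41, 15/41, 15/41, 17/41, 25/41, 31/41, 31/41, 38/41, 1]
j=0: u_0=1/540 ∈ [0, 7/41) → index 0
j=1: u_1=61/540 ∈ [0, 7/41) → index 0
j=2: u_2=121/540 ∈ [7/41, 15/41) → index 1
j=3: u_3=181/540 ∈ [7/41, 15/41) → index 1
j=4: u_4=241/540 ∈ [17/41, 25/41) → index 4
j=5: u_5=301/540 ∈ [17/41, 25/41) → index 4
j=6: u_6=361/540 ∈ [25/41, 31/41) → index 5
j=7: u_7=421/540 ∈ [31/41, 38/41) → index 7
j=8: u_8=481/540 ∈ [31/41, 38/41) → index 7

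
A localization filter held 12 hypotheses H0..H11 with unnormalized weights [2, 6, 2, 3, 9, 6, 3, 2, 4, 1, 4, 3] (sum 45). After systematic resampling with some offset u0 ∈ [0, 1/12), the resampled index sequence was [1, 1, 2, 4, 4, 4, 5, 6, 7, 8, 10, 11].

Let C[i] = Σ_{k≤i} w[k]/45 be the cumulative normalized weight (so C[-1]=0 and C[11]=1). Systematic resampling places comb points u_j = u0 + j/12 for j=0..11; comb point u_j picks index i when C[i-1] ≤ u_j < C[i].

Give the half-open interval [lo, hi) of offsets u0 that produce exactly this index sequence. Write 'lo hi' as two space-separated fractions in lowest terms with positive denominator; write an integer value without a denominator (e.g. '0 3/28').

C = [2/45, 8/45, 2/9, 13/45, 22/45, 28/45, 31/45, 11/15, 37/45, 38/45, 14/15, 1]
j=0 picked index 1: u0 ∈ [2/45, 8/45)
j=1 picked index 1: u0 ∈ [-7/180, 17/180)
j=2 picked index 2: u0 ∈ [1/90, 1/18)
j=3 picked index 4: u0 ∈ [7/180, 43/180)
j=4 picked index 4: u0 ∈ [-2/45, 7/45)
j=5 picked index 4: u0 ∈ [-23/180, 13/180)
j=6 picked index 5: u0 ∈ [-1/90, 11/90)
j=7 picked index 6: u0 ∈ [7/180, 19/180)
j=8 picked index 7: u0 ∈ [1/45, 1/15)
j=9 picked index 8: u0 ∈ [-1/60, 13/180)
j=10 picked index 10: u0 ∈ [1/90, 1/10)
j=11 picked index 11: u0 ∈ [1/60, 1/12)
intersection: [2/45, 1/18)

2/45 1/18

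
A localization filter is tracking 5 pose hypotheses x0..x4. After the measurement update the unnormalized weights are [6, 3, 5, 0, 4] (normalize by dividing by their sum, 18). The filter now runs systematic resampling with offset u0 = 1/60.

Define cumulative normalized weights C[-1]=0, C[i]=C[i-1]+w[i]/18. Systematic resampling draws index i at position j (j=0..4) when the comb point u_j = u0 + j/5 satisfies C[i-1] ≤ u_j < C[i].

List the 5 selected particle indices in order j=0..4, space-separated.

0 0 1 2 4

C = [1/3, 1/2, 7/9, 7/9, 1]
j=0: u_0=1/60 ∈ [0, 1/3) → index 0
j=1: u_1=13/60 ∈ [0, 1/3) → index 0
j=2: u_2=5/12 ∈ [1/3, 1/2) → index 1
j=3: u_3=37/60 ∈ [1/2, 7/9) → index 2
j=4: u_4=49/60 ∈ [7/9, 1) → index 4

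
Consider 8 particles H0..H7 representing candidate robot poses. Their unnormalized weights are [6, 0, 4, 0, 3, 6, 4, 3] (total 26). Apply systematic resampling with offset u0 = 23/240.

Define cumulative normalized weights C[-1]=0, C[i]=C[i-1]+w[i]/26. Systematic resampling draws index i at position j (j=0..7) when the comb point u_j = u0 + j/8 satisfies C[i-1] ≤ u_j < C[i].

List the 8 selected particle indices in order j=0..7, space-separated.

C = [3/13, 3/13, 5/13, 5/13, 1/2, 19/26, 23/26, 1]
j=0: u_0=23/240 ∈ [0, 3/13) → index 0
j=1: u_1=53/240 ∈ [0, 3/13) → index 0
j=2: u_2=83/240 ∈ [3/13, 5/13) → index 2
j=3: u_3=113/240 ∈ [5/13, 1/2) → index 4
j=4: u_4=143/240 ∈ [1/2, 19/26) → index 5
j=5: u_5=173/240 ∈ [1/2, 19/26) → index 5
j=6: u_6=203/240 ∈ [19/26, 23/26) → index 6
j=7: u_7=233/240 ∈ [23/26, 1) → index 7

0 0 2 4 5 5 6 7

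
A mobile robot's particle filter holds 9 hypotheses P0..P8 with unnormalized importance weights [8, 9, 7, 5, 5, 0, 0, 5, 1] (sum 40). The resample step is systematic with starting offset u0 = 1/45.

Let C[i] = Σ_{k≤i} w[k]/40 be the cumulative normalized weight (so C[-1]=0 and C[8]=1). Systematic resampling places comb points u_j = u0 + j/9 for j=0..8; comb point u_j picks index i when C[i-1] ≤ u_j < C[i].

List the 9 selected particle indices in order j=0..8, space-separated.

C = [1/5, 17/40, 3/5, 29/40, 17/20, 17/20, 17/20, 39/40, 1]
j=0: u_0=1/45 ∈ [0, 1/5) → index 0
j=1: u_1=2/15 ∈ [0, 1/5) → index 0
j=2: u_2=11/45 ∈ [1/5, 17/40) → index 1
j=3: u_3=16/45 ∈ [1/5, 17/40) → index 1
j=4: u_4=7/15 ∈ [17/40, 3/5) → index 2
j=5: u_5=26/45 ∈ [17/40, 3/5) → index 2
j=6: u_6=31/45 ∈ [3/5, 29/40) → index 3
j=7: u_7=4/5 ∈ [29/40, 17/20) → index 4
j=8: u_8=41/45 ∈ [17/20, 39/40) → index 7

0 0 1 1 2 2 3 4 7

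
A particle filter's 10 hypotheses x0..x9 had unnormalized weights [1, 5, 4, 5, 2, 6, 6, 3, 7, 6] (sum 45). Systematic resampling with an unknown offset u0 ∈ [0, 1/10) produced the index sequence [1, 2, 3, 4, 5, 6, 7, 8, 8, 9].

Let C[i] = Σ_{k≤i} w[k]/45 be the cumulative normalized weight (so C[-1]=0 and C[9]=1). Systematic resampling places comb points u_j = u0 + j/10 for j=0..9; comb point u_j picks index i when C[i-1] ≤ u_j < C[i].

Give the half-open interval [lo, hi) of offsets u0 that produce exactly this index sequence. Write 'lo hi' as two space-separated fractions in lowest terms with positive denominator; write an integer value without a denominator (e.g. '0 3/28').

C = [1/45, 2/15, 2/9, 1/3, 17/45, 23/45, 29/45, 32/45, 13/15, 1]
j=0 picked index 1: u0 ∈ [1/45, 2/15)
j=1 picked index 2: u0 ∈ [1/30, 11/90)
j=2 picked index 3: u0 ∈ [1/45, 2/15)
j=3 picked index 4: u0 ∈ [1/30, 7/90)
j=4 picked index 5: u0 ∈ [-1/45, 1/9)
j=5 picked index 6: u0 ∈ [1/90, 13/90)
j=6 picked index 7: u0 ∈ [2/45, 1/9)
j=7 picked index 8: u0 ∈ [1/90, 1/6)
j=8 picked index 8: u0 ∈ [-4/45, 1/15)
j=9 picked index 9: u0 ∈ [-1/30, 1/10)
intersection: [2/45, 1/15)

2/45 1/15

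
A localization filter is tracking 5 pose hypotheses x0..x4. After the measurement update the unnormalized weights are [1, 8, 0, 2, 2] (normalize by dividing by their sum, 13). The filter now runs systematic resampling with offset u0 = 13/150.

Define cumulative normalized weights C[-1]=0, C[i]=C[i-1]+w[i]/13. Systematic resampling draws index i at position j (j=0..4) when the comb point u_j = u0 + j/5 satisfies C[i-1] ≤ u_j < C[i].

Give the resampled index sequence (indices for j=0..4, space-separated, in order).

1 1 1 1 4

C = [1/13, 9/13, 9/13, 11/13, 1]
j=0: u_0=13/150 ∈ [1/13, 9/13) → index 1
j=1: u_1=43/150 ∈ [1/13, 9/13) → index 1
j=2: u_2=73/150 ∈ [1/13, 9/13) → index 1
j=3: u_3=103/150 ∈ [1/13, 9/13) → index 1
j=4: u_4=133/150 ∈ [11/13, 1) → index 4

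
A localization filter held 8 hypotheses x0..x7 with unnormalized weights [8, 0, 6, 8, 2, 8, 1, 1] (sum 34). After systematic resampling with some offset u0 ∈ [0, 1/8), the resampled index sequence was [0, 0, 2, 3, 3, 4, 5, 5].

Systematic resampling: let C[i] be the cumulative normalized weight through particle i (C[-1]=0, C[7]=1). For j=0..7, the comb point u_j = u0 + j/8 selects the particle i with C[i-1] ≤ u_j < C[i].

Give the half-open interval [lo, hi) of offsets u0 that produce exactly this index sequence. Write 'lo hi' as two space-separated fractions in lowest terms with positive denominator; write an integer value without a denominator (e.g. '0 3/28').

5/136 9/136

C = [4/17, 4/17, 7/17, 11/17, 12/17, 16/17, 33/34, 1]
j=0 picked index 0: u0 ∈ [0, 4/17)
j=1 picked index 0: u0 ∈ [-1/8, 15/136)
j=2 picked index 2: u0 ∈ [-1/68, 11/68)
j=3 picked index 3: u0 ∈ [5/136, 37/136)
j=4 picked index 3: u0 ∈ [-3/34, 5/34)
j=5 picked index 4: u0 ∈ [3/136, 11/136)
j=6 picked index 5: u0 ∈ [-3/68, 13/68)
j=7 picked index 5: u0 ∈ [-23/136, 9/136)
intersection: [5/136, 9/136)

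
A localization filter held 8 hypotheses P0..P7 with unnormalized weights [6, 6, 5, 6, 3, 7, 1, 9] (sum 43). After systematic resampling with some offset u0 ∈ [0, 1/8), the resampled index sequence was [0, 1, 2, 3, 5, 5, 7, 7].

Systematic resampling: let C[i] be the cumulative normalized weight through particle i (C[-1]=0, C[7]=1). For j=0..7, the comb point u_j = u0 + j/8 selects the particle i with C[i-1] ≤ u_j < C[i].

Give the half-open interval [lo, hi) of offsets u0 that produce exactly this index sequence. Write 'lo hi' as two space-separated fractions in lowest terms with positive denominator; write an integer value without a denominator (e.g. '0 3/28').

9/86 1/8

C = [6/43, 12/43, 17/43, 23/43, 26/43, 33/43, 34/43, 1]
j=0 picked index 0: u0 ∈ [0, 6/43)
j=1 picked index 1: u0 ∈ [5/344, 53/344)
j=2 picked index 2: u0 ∈ [5/172, 25/172)
j=3 picked index 3: u0 ∈ [7/344, 55/344)
j=4 picked index 5: u0 ∈ [9/86, 23/86)
j=5 picked index 5: u0 ∈ [-7/344, 49/344)
j=6 picked index 7: u0 ∈ [7/172, 1/4)
j=7 picked index 7: u0 ∈ [-29/344, 1/8)
intersection: [9/86, 1/8)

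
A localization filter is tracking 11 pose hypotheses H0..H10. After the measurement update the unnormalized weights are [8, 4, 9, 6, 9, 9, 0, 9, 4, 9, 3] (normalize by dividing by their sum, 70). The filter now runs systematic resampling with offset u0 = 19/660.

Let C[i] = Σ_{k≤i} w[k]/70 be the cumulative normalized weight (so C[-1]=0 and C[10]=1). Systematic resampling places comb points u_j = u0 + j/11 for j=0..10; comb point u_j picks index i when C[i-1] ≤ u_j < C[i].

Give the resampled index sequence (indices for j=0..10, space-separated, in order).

C = [4/35, 6/35, 3/10, 27/70, 18/35, 9/14, 9/14, 27/35, 29/35, 67/70, 1]
j=0: u_0=19/660 ∈ [0, 4/35) → index 0
j=1: u_1=79/660 ∈ [4/35, 6/35) → index 1
j=2: u_2=139/660 ∈ [6/35, 3/10) → index 2
j=3: u_3=199/660 ∈ [3/10, 27/70) → index 3
j=4: u_4=259/660 ∈ [27/70, 18/35) → index 4
j=5: u_5=29/60 ∈ [27/70, 18/35) → index 4
j=6: u_6=379/660 ∈ [18/35, 9/14) → index 5
j=7: u_7=439/660 ∈ [9/14, 27/35) → index 7
j=8: u_8=499/660 ∈ [9/14, 27/35) → index 7
j=9: u_9=559/660 ∈ [29/35, 67/70) → index 9
j=10: u_10=619/660 ∈ [29/35, 67/70) → index 9

0 1 2 3 4 4 5 7 7 9 9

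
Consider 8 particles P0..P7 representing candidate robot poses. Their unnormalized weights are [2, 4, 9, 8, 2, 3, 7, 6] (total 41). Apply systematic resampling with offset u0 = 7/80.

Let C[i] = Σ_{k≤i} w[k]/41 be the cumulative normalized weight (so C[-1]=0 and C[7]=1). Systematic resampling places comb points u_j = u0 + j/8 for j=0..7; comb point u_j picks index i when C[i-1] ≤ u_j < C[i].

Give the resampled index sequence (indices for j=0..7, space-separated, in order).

C = [2/41, 6/41, 15/41, 23/41, 25/41, 28/41, 35/41, 1]
j=0: u_0=7/80 ∈ [2/41, 6/41) → index 1
j=1: u_1=17/80 ∈ [6/41, 15/41) → index 2
j=2: u_2=27/80 ∈ [6/41, 15/41) → index 2
j=3: u_3=37/80 ∈ [15/41, 23/41) → index 3
j=4: u_4=47/80 ∈ [23/41, 25/41) → index 4
j=5: u_5=57/80 ∈ [28/41, 35/41) → index 6
j=6: u_6=67/80 ∈ [28/41, 35/41) → index 6
j=7: u_7=77/80 ∈ [35/41, 1) → index 7

1 2 2 3 4 6 6 7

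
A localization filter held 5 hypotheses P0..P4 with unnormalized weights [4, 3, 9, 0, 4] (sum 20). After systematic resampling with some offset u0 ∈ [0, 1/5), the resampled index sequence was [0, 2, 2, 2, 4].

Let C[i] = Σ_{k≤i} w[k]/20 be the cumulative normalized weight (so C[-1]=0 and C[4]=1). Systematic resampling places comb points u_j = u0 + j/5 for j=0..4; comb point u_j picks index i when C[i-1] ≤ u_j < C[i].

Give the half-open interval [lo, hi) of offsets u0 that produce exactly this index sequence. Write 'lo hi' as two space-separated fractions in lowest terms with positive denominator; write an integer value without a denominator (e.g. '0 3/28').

3/20 1/5

C = [1/5, 7/20, 4/5, 4/5, 1]
j=0 picked index 0: u0 ∈ [0, 1/5)
j=1 picked index 2: u0 ∈ [3/20, 3/5)
j=2 picked index 2: u0 ∈ [-1/20, 2/5)
j=3 picked index 2: u0 ∈ [-1/4, 1/5)
j=4 picked index 4: u0 ∈ [0, 1/5)
intersection: [3/20, 1/5)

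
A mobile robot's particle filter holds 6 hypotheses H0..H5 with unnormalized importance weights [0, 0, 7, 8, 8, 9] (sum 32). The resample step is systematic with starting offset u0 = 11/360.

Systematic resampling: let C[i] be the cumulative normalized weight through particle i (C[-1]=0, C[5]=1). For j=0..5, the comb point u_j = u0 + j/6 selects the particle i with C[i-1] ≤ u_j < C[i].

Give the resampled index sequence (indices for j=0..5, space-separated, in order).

C = [0, 0, 7/32, 15/32, 23/32, 1]
j=0: u_0=11/360 ∈ [0, 7/32) → index 2
j=1: u_1=71/360 ∈ [0, 7/32) → index 2
j=2: u_2=131/360 ∈ [7/32, 15/32) → index 3
j=3: u_3=191/360 ∈ [15/32, 23/32) → index 4
j=4: u_4=251/360 ∈ [15/32, 23/32) → index 4
j=5: u_5=311/360 ∈ [23/32, 1) → index 5

2 2 3 4 4 5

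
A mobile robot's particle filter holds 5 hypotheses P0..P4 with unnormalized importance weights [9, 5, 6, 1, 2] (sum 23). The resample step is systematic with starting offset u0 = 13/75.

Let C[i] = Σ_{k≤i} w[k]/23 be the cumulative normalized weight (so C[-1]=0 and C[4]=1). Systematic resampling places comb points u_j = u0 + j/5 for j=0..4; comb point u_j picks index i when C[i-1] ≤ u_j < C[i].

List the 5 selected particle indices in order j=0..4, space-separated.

0 0 1 2 4

C = [9/23, 14/23, 20/23, 21/23, 1]
j=0: u_0=13/75 ∈ [0, 9/23) → index 0
j=1: u_1=28/75 ∈ [0, 9/23) → index 0
j=2: u_2=43/75 ∈ [9/23, 14/23) → index 1
j=3: u_3=58/75 ∈ [14/23, 20/23) → index 2
j=4: u_4=73/75 ∈ [21/23, 1) → index 4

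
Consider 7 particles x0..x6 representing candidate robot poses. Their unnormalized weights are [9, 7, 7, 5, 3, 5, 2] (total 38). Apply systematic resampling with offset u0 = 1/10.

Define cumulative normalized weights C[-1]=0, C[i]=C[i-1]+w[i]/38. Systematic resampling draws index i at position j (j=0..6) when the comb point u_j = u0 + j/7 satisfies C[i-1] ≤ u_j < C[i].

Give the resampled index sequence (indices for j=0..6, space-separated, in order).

0 1 1 2 3 4 6

C = [9/38, 8/19, 23/38, 14/19, 31/38, 18/19, 1]
j=0: u_0=1/10 ∈ [0, 9/38) → index 0
j=1: u_1=17/70 ∈ [9/38, 8/19) → index 1
j=2: u_2=27/70 ∈ [9/38, 8/19) → index 1
j=3: u_3=37/70 ∈ [8/19, 23/38) → index 2
j=4: u_4=47/70 ∈ [23/38, 14/19) → index 3
j=5: u_5=57/70 ∈ [14/19, 31/38) → index 4
j=6: u_6=67/70 ∈ [18/19, 1) → index 6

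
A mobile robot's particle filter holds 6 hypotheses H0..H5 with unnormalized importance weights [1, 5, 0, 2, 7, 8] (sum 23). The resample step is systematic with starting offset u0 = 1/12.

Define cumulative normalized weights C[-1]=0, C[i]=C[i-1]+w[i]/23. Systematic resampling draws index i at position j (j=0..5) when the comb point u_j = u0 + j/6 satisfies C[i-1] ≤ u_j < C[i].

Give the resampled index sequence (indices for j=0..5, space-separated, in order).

1 1 4 4 5 5

C = [1/23, 6/23, 6/23, 8/23, 15/23, 1]
j=0: u_0=1/12 ∈ [1/23, 6/23) → index 1
j=1: u_1=1/4 ∈ [1/23, 6/23) → index 1
j=2: u_2=5/12 ∈ [8/23, 15/23) → index 4
j=3: u_3=7/12 ∈ [8/23, 15/23) → index 4
j=4: u_4=3/4 ∈ [15/23, 1) → index 5
j=5: u_5=11/12 ∈ [15/23, 1) → index 5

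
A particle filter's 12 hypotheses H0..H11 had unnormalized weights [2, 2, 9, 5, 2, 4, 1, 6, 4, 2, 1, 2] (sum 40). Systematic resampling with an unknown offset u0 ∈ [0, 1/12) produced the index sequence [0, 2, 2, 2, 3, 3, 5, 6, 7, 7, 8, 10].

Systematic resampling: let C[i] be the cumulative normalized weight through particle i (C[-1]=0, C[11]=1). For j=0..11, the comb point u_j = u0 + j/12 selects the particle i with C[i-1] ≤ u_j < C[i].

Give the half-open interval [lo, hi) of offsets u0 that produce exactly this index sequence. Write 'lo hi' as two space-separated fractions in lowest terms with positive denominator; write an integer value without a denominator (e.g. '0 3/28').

1/60 1/40

C = [1/20, 1/10, 13/40, 9/20, 1/2, 3/5, 5/8, 31/40, 7/8, 37/40, 19/20, 1]
j=0 picked index 0: u0 ∈ [0, 1/20)
j=1 picked index 2: u0 ∈ [1/60, 29/120)
j=2 picked index 2: u0 ∈ [-1/15, 19/120)
j=3 picked index 2: u0 ∈ [-3/20, 3/40)
j=4 picked index 3: u0 ∈ [-1/120, 7/60)
j=5 picked index 3: u0 ∈ [-11/120, 1/30)
j=6 picked index 5: u0 ∈ [0, 1/10)
j=7 picked index 6: u0 ∈ [1/60, 1/24)
j=8 picked index 7: u0 ∈ [-1/24, 13/120)
j=9 picked index 7: u0 ∈ [-1/8, 1/40)
j=10 picked index 8: u0 ∈ [-7/120, 1/24)
j=11 picked index 10: u0 ∈ [1/120, 1/30)
intersection: [1/60, 1/40)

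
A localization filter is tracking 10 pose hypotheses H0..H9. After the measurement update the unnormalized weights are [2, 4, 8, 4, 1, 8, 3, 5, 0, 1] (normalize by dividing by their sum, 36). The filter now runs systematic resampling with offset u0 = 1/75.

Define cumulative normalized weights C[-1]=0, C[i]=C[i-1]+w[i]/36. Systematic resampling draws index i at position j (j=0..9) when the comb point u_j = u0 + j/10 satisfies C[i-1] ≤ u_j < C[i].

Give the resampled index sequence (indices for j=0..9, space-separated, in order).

C = [1/18, 1/6, 7/18, 1/2, 19/36, 3/4, 5/6, 35/36, 35/36, 1]
j=0: u_0=1/75 ∈ [0, 1/18) → index 0
j=1: u_1=17/150 ∈ [1/18, 1/6) → index 1
j=2: u_2=16/75 ∈ [1/6, 7/18) → index 2
j=3: u_3=47/150 ∈ [1/6, 7/18) → index 2
j=4: u_4=31/75 ∈ [7/18, 1/2) → index 3
j=5: u_5=77/150 ∈ [1/2, 19/36) → index 4
j=6: u_6=46/75 ∈ [19/36, 3/4) → index 5
j=7: u_7=107/150 ∈ [19/36, 3/4) → index 5
j=8: u_8=61/75 ∈ [3/4, 5/6) → index 6
j=9: u_9=137/150 ∈ [5/6, 35/36) → index 7

0 1 2 2 3 4 5 5 6 7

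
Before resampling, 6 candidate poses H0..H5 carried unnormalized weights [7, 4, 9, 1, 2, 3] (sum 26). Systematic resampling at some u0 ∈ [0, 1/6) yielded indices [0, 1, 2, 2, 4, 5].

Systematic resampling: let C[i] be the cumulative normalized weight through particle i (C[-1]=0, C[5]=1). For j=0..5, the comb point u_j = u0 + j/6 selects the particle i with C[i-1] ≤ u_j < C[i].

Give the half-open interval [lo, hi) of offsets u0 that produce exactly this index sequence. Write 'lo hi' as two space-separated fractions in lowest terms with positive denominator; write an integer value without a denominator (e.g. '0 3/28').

11/78 1/6

C = [7/26, 11/26, 10/13, 21/26, 23/26, 1]
j=0 picked index 0: u0 ∈ [0, 7/26)
j=1 picked index 1: u0 ∈ [4/39, 10/39)
j=2 picked index 2: u0 ∈ [7/78, 17/39)
j=3 picked index 2: u0 ∈ [-1/13, 7/26)
j=4 picked index 4: u0 ∈ [11/78, 17/78)
j=5 picked index 5: u0 ∈ [2/39, 1/6)
intersection: [11/78, 1/6)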